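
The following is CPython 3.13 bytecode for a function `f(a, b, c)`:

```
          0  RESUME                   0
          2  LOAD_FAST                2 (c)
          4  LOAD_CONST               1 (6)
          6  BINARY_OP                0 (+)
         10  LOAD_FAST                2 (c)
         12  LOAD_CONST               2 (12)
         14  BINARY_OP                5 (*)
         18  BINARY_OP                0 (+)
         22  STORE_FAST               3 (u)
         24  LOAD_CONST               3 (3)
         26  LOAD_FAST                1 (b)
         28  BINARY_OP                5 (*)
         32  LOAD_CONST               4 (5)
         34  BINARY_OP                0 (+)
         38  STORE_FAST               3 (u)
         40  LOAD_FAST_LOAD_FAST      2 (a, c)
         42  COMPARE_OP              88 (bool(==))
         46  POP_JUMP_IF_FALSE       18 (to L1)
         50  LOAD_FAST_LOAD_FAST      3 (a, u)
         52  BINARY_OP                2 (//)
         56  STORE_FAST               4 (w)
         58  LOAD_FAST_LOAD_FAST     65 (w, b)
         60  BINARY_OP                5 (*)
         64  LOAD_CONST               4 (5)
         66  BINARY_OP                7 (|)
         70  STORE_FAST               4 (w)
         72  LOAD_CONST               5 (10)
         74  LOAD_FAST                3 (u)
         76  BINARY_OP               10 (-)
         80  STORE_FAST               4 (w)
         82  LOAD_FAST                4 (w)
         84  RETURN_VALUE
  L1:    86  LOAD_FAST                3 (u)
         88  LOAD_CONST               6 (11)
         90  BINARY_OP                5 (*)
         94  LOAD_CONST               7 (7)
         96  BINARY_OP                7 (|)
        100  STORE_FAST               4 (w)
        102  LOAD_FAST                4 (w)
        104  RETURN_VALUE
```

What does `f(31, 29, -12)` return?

1015

LOAD_FAST c → push -12. Stack: [-12]
LOAD_CONST → push 6. Stack: [-12, 6]
BINARY_OP + → -12 + 6 = -6. Stack: [-6]
LOAD_FAST c → push -12. Stack: [-6, -12]
LOAD_CONST → push 12. Stack: [-6, -12, 12]
BINARY_OP * → -12 * 12 = -144. Stack: [-6, -144]
BINARY_OP + → -6 + -144 = -150. Stack: [-150]
STORE_FAST u → u=-150. Stack: []
LOAD_CONST → push 3. Stack: [3]
LOAD_FAST b → push 29. Stack: [3, 29]
BINARY_OP * → 3 * 29 = 87. Stack: [87]
LOAD_CONST → push 5. Stack: [87, 5]
BINARY_OP + → 87 + 5 = 92. Stack: [92]
STORE_FAST u → u=92. Stack: []
LOAD_FAST_LOAD_FAST a,c → push 31,-12. Stack: [31, -12]
COMPARE_OP bool(==) → 31 vs -12 = False. Stack: [False]
POP_JUMP_IF_FALSE → pop False; jump. Stack: []
LOAD_FAST u → push 92. Stack: [92]
LOAD_CONST → push 11. Stack: [92, 11]
BINARY_OP * → 92 * 11 = 1012. Stack: [1012]
LOAD_CONST → push 7. Stack: [1012, 7]
BINARY_OP | → 1012 | 7 = 1015. Stack: [1015]
STORE_FAST w → w=1015. Stack: []
LOAD_FAST w → push 1015. Stack: [1015]
RETURN_VALUE → return 1015.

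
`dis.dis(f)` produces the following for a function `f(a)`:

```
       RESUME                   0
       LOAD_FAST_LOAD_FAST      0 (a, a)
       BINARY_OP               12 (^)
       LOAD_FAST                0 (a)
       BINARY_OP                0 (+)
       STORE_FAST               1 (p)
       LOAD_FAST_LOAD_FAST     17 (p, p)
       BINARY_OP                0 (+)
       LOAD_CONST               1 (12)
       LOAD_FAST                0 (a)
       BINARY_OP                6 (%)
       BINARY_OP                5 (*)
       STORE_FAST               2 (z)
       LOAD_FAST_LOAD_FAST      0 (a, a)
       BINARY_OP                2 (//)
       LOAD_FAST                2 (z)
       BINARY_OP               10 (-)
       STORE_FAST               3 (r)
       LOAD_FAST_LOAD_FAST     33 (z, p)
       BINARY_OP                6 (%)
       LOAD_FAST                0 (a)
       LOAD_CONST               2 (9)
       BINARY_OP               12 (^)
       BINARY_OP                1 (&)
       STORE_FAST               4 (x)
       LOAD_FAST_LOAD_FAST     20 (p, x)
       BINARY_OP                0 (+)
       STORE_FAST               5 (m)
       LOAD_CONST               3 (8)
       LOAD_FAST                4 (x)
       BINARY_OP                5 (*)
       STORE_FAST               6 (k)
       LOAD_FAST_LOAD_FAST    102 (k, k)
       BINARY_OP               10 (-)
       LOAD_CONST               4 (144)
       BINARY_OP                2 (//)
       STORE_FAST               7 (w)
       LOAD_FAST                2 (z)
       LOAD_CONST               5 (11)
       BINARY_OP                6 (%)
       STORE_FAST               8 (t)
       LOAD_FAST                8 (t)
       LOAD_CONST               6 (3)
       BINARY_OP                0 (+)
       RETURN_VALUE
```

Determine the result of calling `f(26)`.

11

LOAD_FAST_LOAD_FAST a,a → push 26,26. Stack: [26, 26]
BINARY_OP ^ → 26 ^ 26 = 0. Stack: [0]
LOAD_FAST a → push 26. Stack: [0, 26]
BINARY_OP + → 0 + 26 = 26. Stack: [26]
STORE_FAST p → p=26. Stack: []
LOAD_FAST_LOAD_FAST p,p → push 26,26. Stack: [26, 26]
BINARY_OP + → 26 + 26 = 52. Stack: [52]
LOAD_CONST → push 12. Stack: [52, 12]
LOAD_FAST a → push 26. Stack: [52, 12, 26]
BINARY_OP % → 12 % 26 = 12. Stack: [52, 12]
BINARY_OP * → 52 * 12 = 624. Stack: [624]
STORE_FAST z → z=624. Stack: []
LOAD_FAST_LOAD_FAST a,a → push 26,26. Stack: [26, 26]
BINARY_OP // → 26 // 26 = 1. Stack: [1]
LOAD_FAST z → push 624. Stack: [1, 624]
BINARY_OP - → 1 - 624 = -623. Stack: [-623]
STORE_FAST r → r=-623. Stack: []
LOAD_FAST_LOAD_FAST z,p → push 624,26. Stack: [624, 26]
BINARY_OP % → 624 % 26 = 0. Stack: [0]
LOAD_FAST a → push 26. Stack: [0, 26]
LOAD_CONST → push 9. Stack: [0, 26, 9]
BINARY_OP ^ → 26 ^ 9 = 19. Stack: [0, 19]
BINARY_OP & → 0 & 19 = 0. Stack: [0]
STORE_FAST x → x=0. Stack: []
LOAD_FAST_LOAD_FAST p,x → push 26,0. Stack: [26, 0]
BINARY_OP + → 26 + 0 = 26. Stack: [26]
STORE_FAST m → m=26. Stack: []
LOAD_CONST → push 8. Stack: [8]
LOAD_FAST x → push 0. Stack: [8, 0]
BINARY_OP * → 8 * 0 = 0. Stack: [0]
STORE_FAST k → k=0. Stack: []
LOAD_FAST_LOAD_FAST k,k → push 0,0. Stack: [0, 0]
BINARY_OP - → 0 - 0 = 0. Stack: [0]
LOAD_CONST → push 144. Stack: [0, 144]
BINARY_OP // → 0 // 144 = 0. Stack: [0]
STORE_FAST w → w=0. Stack: []
LOAD_FAST z → push 624. Stack: [624]
LOAD_CONST → push 11. Stack: [624, 11]
BINARY_OP % → 624 % 11 = 8. Stack: [8]
STORE_FAST t → t=8. Stack: []
LOAD_FAST t → push 8. Stack: [8]
LOAD_CONST → push 3. Stack: [8, 3]
BINARY_OP + → 8 + 3 = 11. Stack: [11]
RETURN_VALUE → return 11.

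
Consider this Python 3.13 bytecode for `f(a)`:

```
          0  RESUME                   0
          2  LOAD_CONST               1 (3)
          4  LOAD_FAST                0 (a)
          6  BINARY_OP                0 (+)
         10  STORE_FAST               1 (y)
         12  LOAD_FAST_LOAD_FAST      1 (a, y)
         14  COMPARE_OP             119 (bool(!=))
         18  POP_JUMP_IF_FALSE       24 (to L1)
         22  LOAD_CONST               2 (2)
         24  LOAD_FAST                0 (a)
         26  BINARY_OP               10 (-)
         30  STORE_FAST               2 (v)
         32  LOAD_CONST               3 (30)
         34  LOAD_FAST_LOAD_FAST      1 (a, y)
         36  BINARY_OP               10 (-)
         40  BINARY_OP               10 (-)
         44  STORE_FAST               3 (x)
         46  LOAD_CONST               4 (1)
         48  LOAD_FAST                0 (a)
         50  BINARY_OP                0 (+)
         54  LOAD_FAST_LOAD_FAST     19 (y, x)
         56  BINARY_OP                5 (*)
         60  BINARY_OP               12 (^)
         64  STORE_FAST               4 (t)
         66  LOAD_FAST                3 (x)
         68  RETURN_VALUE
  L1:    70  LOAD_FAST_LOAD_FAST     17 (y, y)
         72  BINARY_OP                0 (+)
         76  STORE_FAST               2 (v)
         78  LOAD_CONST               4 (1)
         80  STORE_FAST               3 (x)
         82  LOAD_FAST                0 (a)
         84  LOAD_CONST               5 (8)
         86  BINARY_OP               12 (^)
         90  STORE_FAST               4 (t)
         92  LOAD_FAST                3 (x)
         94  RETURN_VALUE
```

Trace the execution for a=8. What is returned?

33

LOAD_CONST → push 3. Stack: [3]
LOAD_FAST a → push 8. Stack: [3, 8]
BINARY_OP + → 3 + 8 = 11. Stack: [11]
STORE_FAST y → y=11. Stack: []
LOAD_FAST_LOAD_FAST a,y → push 8,11. Stack: [8, 11]
COMPARE_OP bool(!=) → 8 vs 11 = True. Stack: [True]
POP_JUMP_IF_FALSE → pop True; no jump. Stack: []
LOAD_CONST → push 2. Stack: [2]
LOAD_FAST a → push 8. Stack: [2, 8]
BINARY_OP - → 2 - 8 = -6. Stack: [-6]
STORE_FAST v → v=-6. Stack: []
LOAD_CONST → push 30. Stack: [30]
LOAD_FAST_LOAD_FAST a,y → push 8,11. Stack: [30, 8, 11]
BINARY_OP - → 8 - 11 = -3. Stack: [30, -3]
BINARY_OP - → 30 - -3 = 33. Stack: [33]
STORE_FAST x → x=33. Stack: []
LOAD_CONST → push 1. Stack: [1]
LOAD_FAST a → push 8. Stack: [1, 8]
BINARY_OP + → 1 + 8 = 9. Stack: [9]
LOAD_FAST_LOAD_FAST y,x → push 11,33. Stack: [9, 11, 33]
BINARY_OP * → 11 * 33 = 363. Stack: [9, 363]
BINARY_OP ^ → 9 ^ 363 = 354. Stack: [354]
STORE_FAST t → t=354. Stack: []
LOAD_FAST x → push 33. Stack: [33]
RETURN_VALUE → return 33.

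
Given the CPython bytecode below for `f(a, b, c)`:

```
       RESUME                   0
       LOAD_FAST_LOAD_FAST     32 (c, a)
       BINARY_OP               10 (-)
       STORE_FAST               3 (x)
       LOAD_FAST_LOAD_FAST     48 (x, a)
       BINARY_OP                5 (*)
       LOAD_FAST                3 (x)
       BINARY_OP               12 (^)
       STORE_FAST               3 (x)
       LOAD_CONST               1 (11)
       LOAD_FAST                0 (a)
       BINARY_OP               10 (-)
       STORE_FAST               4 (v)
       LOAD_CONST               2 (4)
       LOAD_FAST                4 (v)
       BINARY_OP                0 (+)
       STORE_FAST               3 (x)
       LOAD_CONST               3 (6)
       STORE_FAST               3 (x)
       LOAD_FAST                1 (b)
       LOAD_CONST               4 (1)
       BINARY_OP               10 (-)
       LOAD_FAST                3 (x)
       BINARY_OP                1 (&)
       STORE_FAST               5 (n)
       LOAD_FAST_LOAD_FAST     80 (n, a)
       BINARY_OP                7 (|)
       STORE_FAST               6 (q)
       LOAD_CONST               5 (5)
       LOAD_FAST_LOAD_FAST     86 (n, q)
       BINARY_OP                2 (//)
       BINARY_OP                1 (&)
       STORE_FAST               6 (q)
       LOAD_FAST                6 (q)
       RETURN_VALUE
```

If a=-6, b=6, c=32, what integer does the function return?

4

LOAD_FAST_LOAD_FAST c,a → push 32,-6. Stack: [32, -6]
BINARY_OP - → 32 - -6 = 38. Stack: [38]
STORE_FAST x → x=38. Stack: []
LOAD_FAST_LOAD_FAST x,a → push 38,-6. Stack: [38, -6]
BINARY_OP * → 38 * -6 = -228. Stack: [-228]
LOAD_FAST x → push 38. Stack: [-228, 38]
BINARY_OP ^ → -228 ^ 38 = -198. Stack: [-198]
STORE_FAST x → x=-198. Stack: []
LOAD_CONST → push 11. Stack: [11]
LOAD_FAST a → push -6. Stack: [11, -6]
BINARY_OP - → 11 - -6 = 17. Stack: [17]
STORE_FAST v → v=17. Stack: []
LOAD_CONST → push 4. Stack: [4]
LOAD_FAST v → push 17. Stack: [4, 17]
BINARY_OP + → 4 + 17 = 21. Stack: [21]
STORE_FAST x → x=21. Stack: []
LOAD_CONST → push 6. Stack: [6]
STORE_FAST x → x=6. Stack: []
LOAD_FAST b → push 6. Stack: [6]
LOAD_CONST → push 1. Stack: [6, 1]
BINARY_OP - → 6 - 1 = 5. Stack: [5]
LOAD_FAST x → push 6. Stack: [5, 6]
BINARY_OP & → 5 & 6 = 4. Stack: [4]
STORE_FAST n → n=4. Stack: []
LOAD_FAST_LOAD_FAST n,a → push 4,-6. Stack: [4, -6]
BINARY_OP | → 4 | -6 = -2. Stack: [-2]
STORE_FAST q → q=-2. Stack: []
LOAD_CONST → push 5. Stack: [5]
LOAD_FAST_LOAD_FAST n,q → push 4,-2. Stack: [5, 4, -2]
BINARY_OP // → 4 // -2 = -2. Stack: [5, -2]
BINARY_OP & → 5 & -2 = 4. Stack: [4]
STORE_FAST q → q=4. Stack: []
LOAD_FAST q → push 4. Stack: [4]
RETURN_VALUE → return 4.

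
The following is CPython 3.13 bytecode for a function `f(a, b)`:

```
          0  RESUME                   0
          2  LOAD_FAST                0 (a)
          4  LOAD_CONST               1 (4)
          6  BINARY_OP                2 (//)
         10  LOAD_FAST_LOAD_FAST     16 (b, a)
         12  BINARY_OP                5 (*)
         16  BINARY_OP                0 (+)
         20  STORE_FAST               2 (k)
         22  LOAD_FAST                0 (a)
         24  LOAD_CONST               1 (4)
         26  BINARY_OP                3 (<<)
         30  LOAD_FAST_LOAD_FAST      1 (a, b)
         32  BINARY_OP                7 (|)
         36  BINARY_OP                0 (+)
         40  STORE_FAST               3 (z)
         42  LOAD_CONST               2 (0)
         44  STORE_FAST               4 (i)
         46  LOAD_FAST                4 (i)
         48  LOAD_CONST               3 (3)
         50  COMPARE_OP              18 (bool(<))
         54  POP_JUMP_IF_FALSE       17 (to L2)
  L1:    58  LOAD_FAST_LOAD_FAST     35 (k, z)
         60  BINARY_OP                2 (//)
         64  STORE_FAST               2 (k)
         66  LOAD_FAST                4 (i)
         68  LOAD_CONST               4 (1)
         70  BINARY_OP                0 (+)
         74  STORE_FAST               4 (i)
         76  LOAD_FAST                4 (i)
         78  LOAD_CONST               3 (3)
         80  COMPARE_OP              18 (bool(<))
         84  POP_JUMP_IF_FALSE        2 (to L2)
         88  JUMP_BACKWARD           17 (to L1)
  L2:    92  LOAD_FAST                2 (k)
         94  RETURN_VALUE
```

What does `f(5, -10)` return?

LOAD_FAST a → push 5. Stack: [5]
LOAD_CONST → push 4. Stack: [5, 4]
BINARY_OP // → 5 // 4 = 1. Stack: [1]
LOAD_FAST_LOAD_FAST b,a → push -10,5. Stack: [1, -10, 5]
BINARY_OP * → -10 * 5 = -50. Stack: [1, -50]
BINARY_OP + → 1 + -50 = -49. Stack: [-49]
STORE_FAST k → k=-49. Stack: []
LOAD_FAST a → push 5. Stack: [5]
LOAD_CONST → push 4. Stack: [5, 4]
BINARY_OP << → 5 << 4 = 80. Stack: [80]
LOAD_FAST_LOAD_FAST a,b → push 5,-10. Stack: [80, 5, -10]
BINARY_OP | → 5 | -10 = -9. Stack: [80, -9]
BINARY_OP + → 80 + -9 = 71. Stack: [71]
STORE_FAST z → z=71. Stack: []
LOAD_CONST → push 0. Stack: [0]
STORE_FAST i → i=0. Stack: []
LOAD_FAST i → push 0. Stack: [0]
LOAD_CONST → push 3. Stack: [0, 3]
COMPARE_OP bool(<) → 0 vs 3 = True. Stack: [True]
POP_JUMP_IF_FALSE → pop True; no jump. Stack: []
LOAD_FAST_LOAD_FAST k,z → push -49,71. Stack: [-49, 71]
BINARY_OP // → -49 // 71 = -1. Stack: [-1]
STORE_FAST k → k=-1. Stack: []
LOAD_FAST i → push 0. Stack: [0]
LOAD_CONST → push 1. Stack: [0, 1]
BINARY_OP + → 0 + 1 = 1. Stack: [1]
STORE_FAST i → i=1. Stack: []
LOAD_FAST i → push 1. Stack: [1]
LOAD_CONST → push 3. Stack: [1, 3]
COMPARE_OP bool(<) → 1 vs 3 = True. Stack: [True]
POP_JUMP_IF_FALSE → pop True; no jump. Stack: []
LOAD_FAST_LOAD_FAST k,z → push -1,71. Stack: [-1, 71]
BINARY_OP // → -1 // 71 = -1. Stack: [-1]
STORE_FAST k → k=-1. Stack: []
LOAD_FAST i → push 1. Stack: [1]
LOAD_CONST → push 1. Stack: [1, 1]
BINARY_OP + → 1 + 1 = 2. Stack: [2]
STORE_FAST i → i=2. Stack: []
LOAD_FAST i → push 2. Stack: [2]
LOAD_CONST → push 3. Stack: [2, 3]
COMPARE_OP bool(<) → 2 vs 3 = True. Stack: [True]
POP_JUMP_IF_FALSE → pop True; no jump. Stack: []
LOAD_FAST_LOAD_FAST k,z → push -1,71. Stack: [-1, 71]
BINARY_OP // → -1 // 71 = -1. Stack: [-1]
STORE_FAST k → k=-1. Stack: []
LOAD_FAST i → push 2. Stack: [2]
LOAD_CONST → push 1. Stack: [2, 1]
BINARY_OP + → 2 + 1 = 3. Stack: [3]
STORE_FAST i → i=3. Stack: []
LOAD_FAST i → push 3. Stack: [3]
LOAD_CONST → push 3. Stack: [3, 3]
COMPARE_OP bool(<) → 3 vs 3 = False. Stack: [False]
POP_JUMP_IF_FALSE → pop False; jump. Stack: []
LOAD_FAST k → push -1. Stack: [-1]
RETURN_VALUE → return -1.

-1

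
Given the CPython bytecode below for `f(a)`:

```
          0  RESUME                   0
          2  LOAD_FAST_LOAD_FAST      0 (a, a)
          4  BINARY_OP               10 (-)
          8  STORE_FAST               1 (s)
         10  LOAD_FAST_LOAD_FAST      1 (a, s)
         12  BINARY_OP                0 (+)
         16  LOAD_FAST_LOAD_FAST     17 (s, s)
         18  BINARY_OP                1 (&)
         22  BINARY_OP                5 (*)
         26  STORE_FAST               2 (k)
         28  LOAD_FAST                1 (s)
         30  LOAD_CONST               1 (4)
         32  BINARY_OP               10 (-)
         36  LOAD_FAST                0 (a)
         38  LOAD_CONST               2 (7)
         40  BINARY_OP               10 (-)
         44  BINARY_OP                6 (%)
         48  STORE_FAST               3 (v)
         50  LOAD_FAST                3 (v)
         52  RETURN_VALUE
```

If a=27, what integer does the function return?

16

LOAD_FAST_LOAD_FAST a,a → push 27,27. Stack: [27, 27]
BINARY_OP - → 27 - 27 = 0. Stack: [0]
STORE_FAST s → s=0. Stack: []
LOAD_FAST_LOAD_FAST a,s → push 27,0. Stack: [27, 0]
BINARY_OP + → 27 + 0 = 27. Stack: [27]
LOAD_FAST_LOAD_FAST s,s → push 0,0. Stack: [27, 0, 0]
BINARY_OP & → 0 & 0 = 0. Stack: [27, 0]
BINARY_OP * → 27 * 0 = 0. Stack: [0]
STORE_FAST k → k=0. Stack: []
LOAD_FAST s → push 0. Stack: [0]
LOAD_CONST → push 4. Stack: [0, 4]
BINARY_OP - → 0 - 4 = -4. Stack: [-4]
LOAD_FAST a → push 27. Stack: [-4, 27]
LOAD_CONST → push 7. Stack: [-4, 27, 7]
BINARY_OP - → 27 - 7 = 20. Stack: [-4, 20]
BINARY_OP % → -4 % 20 = 16. Stack: [16]
STORE_FAST v → v=16. Stack: []
LOAD_FAST v → push 16. Stack: [16]
RETURN_VALUE → return 16.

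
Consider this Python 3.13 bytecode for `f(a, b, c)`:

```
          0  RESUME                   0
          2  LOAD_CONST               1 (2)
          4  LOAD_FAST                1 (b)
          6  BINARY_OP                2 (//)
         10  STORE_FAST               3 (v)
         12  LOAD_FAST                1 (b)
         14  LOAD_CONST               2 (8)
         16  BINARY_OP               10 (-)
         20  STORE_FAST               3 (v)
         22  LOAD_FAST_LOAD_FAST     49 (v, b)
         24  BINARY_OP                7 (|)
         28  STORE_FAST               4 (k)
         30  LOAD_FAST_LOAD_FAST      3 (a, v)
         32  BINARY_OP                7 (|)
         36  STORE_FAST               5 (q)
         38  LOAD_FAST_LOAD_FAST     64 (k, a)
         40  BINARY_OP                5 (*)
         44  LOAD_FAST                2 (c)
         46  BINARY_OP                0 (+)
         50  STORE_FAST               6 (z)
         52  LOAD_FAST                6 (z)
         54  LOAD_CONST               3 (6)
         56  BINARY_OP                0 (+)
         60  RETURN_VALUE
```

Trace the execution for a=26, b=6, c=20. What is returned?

LOAD_CONST → push 2. Stack: [2]
LOAD_FAST b → push 6. Stack: [2, 6]
BINARY_OP // → 2 // 6 = 0. Stack: [0]
STORE_FAST v → v=0. Stack: []
LOAD_FAST b → push 6. Stack: [6]
LOAD_CONST → push 8. Stack: [6, 8]
BINARY_OP - → 6 - 8 = -2. Stack: [-2]
STORE_FAST v → v=-2. Stack: []
LOAD_FAST_LOAD_FAST v,b → push -2,6. Stack: [-2, 6]
BINARY_OP | → -2 | 6 = -2. Stack: [-2]
STORE_FAST k → k=-2. Stack: []
LOAD_FAST_LOAD_FAST a,v → push 26,-2. Stack: [26, -2]
BINARY_OP | → 26 | -2 = -2. Stack: [-2]
STORE_FAST q → q=-2. Stack: []
LOAD_FAST_LOAD_FAST k,a → push -2,26. Stack: [-2, 26]
BINARY_OP * → -2 * 26 = -52. Stack: [-52]
LOAD_FAST c → push 20. Stack: [-52, 20]
BINARY_OP + → -52 + 20 = -32. Stack: [-32]
STORE_FAST z → z=-32. Stack: []
LOAD_FAST z → push -32. Stack: [-32]
LOAD_CONST → push 6. Stack: [-32, 6]
BINARY_OP + → -32 + 6 = -26. Stack: [-26]
RETURN_VALUE → return -26.

-26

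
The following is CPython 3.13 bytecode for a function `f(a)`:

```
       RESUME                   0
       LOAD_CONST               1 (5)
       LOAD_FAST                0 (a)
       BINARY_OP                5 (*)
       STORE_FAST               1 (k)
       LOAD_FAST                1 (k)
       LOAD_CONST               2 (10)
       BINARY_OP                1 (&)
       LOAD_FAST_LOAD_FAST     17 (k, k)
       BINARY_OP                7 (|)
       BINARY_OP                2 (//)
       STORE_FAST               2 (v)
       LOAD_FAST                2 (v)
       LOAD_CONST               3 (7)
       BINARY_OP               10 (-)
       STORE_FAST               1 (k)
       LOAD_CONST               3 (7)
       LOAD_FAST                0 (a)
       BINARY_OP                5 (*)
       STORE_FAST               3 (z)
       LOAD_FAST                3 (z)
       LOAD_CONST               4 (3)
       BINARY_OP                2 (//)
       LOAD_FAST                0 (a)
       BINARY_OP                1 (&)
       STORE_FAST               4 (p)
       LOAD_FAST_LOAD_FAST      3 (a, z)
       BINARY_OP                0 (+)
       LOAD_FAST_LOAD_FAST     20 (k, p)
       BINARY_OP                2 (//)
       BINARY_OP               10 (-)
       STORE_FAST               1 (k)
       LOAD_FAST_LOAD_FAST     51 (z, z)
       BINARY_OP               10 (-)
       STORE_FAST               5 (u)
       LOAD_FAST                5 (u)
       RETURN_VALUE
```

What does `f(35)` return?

0

LOAD_CONST → push 5. Stack: [5]
LOAD_FAST a → push 35. Stack: [5, 35]
BINARY_OP * → 5 * 35 = 175. Stack: [175]
STORE_FAST k → k=175. Stack: []
LOAD_FAST k → push 175. Stack: [175]
LOAD_CONST → push 10. Stack: [175, 10]
BINARY_OP & → 175 & 10 = 10. Stack: [10]
LOAD_FAST_LOAD_FAST k,k → push 175,175. Stack: [10, 175, 175]
BINARY_OP | → 175 | 175 = 175. Stack: [10, 175]
BINARY_OP // → 10 // 175 = 0. Stack: [0]
STORE_FAST v → v=0. Stack: []
LOAD_FAST v → push 0. Stack: [0]
LOAD_CONST → push 7. Stack: [0, 7]
BINARY_OP - → 0 - 7 = -7. Stack: [-7]
STORE_FAST k → k=-7. Stack: []
LOAD_CONST → push 7. Stack: [7]
LOAD_FAST a → push 35. Stack: [7, 35]
BINARY_OP * → 7 * 35 = 245. Stack: [245]
STORE_FAST z → z=245. Stack: []
LOAD_FAST z → push 245. Stack: [245]
LOAD_CONST → push 3. Stack: [245, 3]
BINARY_OP // → 245 // 3 = 81. Stack: [81]
LOAD_FAST a → push 35. Stack: [81, 35]
BINARY_OP & → 81 & 35 = 1. Stack: [1]
STORE_FAST p → p=1. Stack: []
LOAD_FAST_LOAD_FAST a,z → push 35,245. Stack: [35, 245]
BINARY_OP + → 35 + 245 = 280. Stack: [280]
LOAD_FAST_LOAD_FAST k,p → push -7,1. Stack: [280, -7, 1]
BINARY_OP // → -7 // 1 = -7. Stack: [280, -7]
BINARY_OP - → 280 - -7 = 287. Stack: [287]
STORE_FAST k → k=287. Stack: []
LOAD_FAST_LOAD_FAST z,z → push 245,245. Stack: [245, 245]
BINARY_OP - → 245 - 245 = 0. Stack: [0]
STORE_FAST u → u=0. Stack: []
LOAD_FAST u → push 0. Stack: [0]
RETURN_VALUE → return 0.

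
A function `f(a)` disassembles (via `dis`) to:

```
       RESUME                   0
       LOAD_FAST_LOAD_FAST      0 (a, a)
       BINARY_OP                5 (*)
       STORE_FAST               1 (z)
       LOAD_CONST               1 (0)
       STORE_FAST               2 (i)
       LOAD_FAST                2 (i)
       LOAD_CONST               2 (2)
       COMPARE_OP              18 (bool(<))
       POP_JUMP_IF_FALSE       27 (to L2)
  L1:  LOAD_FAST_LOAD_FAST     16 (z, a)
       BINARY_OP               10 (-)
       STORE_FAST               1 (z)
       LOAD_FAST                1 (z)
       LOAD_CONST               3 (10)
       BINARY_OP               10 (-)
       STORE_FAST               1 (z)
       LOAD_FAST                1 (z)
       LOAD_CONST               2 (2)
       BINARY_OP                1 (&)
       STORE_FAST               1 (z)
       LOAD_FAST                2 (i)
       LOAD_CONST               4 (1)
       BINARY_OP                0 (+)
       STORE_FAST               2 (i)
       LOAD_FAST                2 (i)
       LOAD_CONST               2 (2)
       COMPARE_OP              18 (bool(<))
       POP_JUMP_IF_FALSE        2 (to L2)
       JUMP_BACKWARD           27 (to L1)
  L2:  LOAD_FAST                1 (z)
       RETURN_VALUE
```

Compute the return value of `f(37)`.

LOAD_FAST_LOAD_FAST a,a → push 37,37. Stack: [37, 37]
BINARY_OP * → 37 * 37 = 1369. Stack: [1369]
STORE_FAST z → z=1369. Stack: []
LOAD_CONST → push 0. Stack: [0]
STORE_FAST i → i=0. Stack: []
LOAD_FAST i → push 0. Stack: [0]
LOAD_CONST → push 2. Stack: [0, 2]
COMPARE_OP bool(<) → 0 vs 2 = True. Stack: [True]
POP_JUMP_IF_FALSE → pop True; no jump. Stack: []
LOAD_FAST_LOAD_FAST z,a → push 1369,37. Stack: [1369, 37]
BINARY_OP - → 1369 - 37 = 1332. Stack: [1332]
STORE_FAST z → z=1332. Stack: []
LOAD_FAST z → push 1332. Stack: [1332]
LOAD_CONST → push 10. Stack: [1332, 10]
BINARY_OP - → 1332 - 10 = 1322. Stack: [1322]
STORE_FAST z → z=1322. Stack: []
LOAD_FAST z → push 1322. Stack: [1322]
LOAD_CONST → push 2. Stack: [1322, 2]
BINARY_OP & → 1322 & 2 = 2. Stack: [2]
STORE_FAST z → z=2. Stack: []
LOAD_FAST i → push 0. Stack: [0]
LOAD_CONST → push 1. Stack: [0, 1]
BINARY_OP + → 0 + 1 = 1. Stack: [1]
STORE_FAST i → i=1. Stack: []
LOAD_FAST i → push 1. Stack: [1]
LOAD_CONST → push 2. Stack: [1, 2]
COMPARE_OP bool(<) → 1 vs 2 = True. Stack: [True]
POP_JUMP_IF_FALSE → pop True; no jump. Stack: []
LOAD_FAST_LOAD_FAST z,a → push 2,37. Stack: [2, 37]
BINARY_OP - → 2 - 37 = -35. Stack: [-35]
STORE_FAST z → z=-35. Stack: []
LOAD_FAST z → push -35. Stack: [-35]
LOAD_CONST → push 10. Stack: [-35, 10]
BINARY_OP - → -35 - 10 = -45. Stack: [-45]
STORE_FAST z → z=-45. Stack: []
LOAD_FAST z → push -45. Stack: [-45]
LOAD_CONST → push 2. Stack: [-45, 2]
BINARY_OP & → -45 & 2 = 2. Stack: [2]
STORE_FAST z → z=2. Stack: []
LOAD_FAST i → push 1. Stack: [1]
LOAD_CONST → push 1. Stack: [1, 1]
BINARY_OP + → 1 + 1 = 2. Stack: [2]
STORE_FAST i → i=2. Stack: []
LOAD_FAST i → push 2. Stack: [2]
LOAD_CONST → push 2. Stack: [2, 2]
COMPARE_OP bool(<) → 2 vs 2 = False. Stack: [False]
POP_JUMP_IF_FALSE → pop False; jump. Stack: []
LOAD_FAST z → push 2. Stack: [2]
RETURN_VALUE → return 2.

2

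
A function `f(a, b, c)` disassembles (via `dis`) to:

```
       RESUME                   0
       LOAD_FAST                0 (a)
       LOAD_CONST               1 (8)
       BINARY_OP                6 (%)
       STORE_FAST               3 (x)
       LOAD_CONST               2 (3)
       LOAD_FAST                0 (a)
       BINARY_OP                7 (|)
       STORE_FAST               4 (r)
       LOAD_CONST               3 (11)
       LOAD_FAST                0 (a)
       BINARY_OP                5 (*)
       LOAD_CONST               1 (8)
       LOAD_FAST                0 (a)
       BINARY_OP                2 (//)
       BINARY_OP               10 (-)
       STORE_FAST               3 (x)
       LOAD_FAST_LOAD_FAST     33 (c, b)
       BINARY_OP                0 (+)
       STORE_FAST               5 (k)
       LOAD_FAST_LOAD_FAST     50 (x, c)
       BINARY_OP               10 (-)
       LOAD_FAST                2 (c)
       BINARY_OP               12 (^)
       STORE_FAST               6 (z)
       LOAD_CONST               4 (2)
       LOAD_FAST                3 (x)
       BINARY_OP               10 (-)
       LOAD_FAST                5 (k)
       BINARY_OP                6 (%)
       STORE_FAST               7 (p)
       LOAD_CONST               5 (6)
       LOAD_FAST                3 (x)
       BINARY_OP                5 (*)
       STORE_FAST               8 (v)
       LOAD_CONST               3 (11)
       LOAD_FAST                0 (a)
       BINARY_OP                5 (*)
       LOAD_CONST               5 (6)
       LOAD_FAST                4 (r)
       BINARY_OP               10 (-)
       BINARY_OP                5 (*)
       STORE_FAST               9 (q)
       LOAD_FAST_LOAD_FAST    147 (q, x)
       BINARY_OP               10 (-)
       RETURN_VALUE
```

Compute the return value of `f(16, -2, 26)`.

-2464

LOAD_FAST a → push 16. Stack: [16]
LOAD_CONST → push 8. Stack: [16, 8]
BINARY_OP % → 16 % 8 = 0. Stack: [0]
STORE_FAST x → x=0. Stack: []
LOAD_CONST → push 3. Stack: [3]
LOAD_FAST a → push 16. Stack: [3, 16]
BINARY_OP | → 3 | 16 = 19. Stack: [19]
STORE_FAST r → r=19. Stack: []
LOAD_CONST → push 11. Stack: [11]
LOAD_FAST a → push 16. Stack: [11, 16]
BINARY_OP * → 11 * 16 = 176. Stack: [176]
LOAD_CONST → push 8. Stack: [176, 8]
LOAD_FAST a → push 16. Stack: [176, 8, 16]
BINARY_OP // → 8 // 16 = 0. Stack: [176, 0]
BINARY_OP - → 176 - 0 = 176. Stack: [176]
STORE_FAST x → x=176. Stack: []
LOAD_FAST_LOAD_FAST c,b → push 26,-2. Stack: [26, -2]
BINARY_OP + → 26 + -2 = 24. Stack: [24]
STORE_FAST k → k=24. Stack: []
LOAD_FAST_LOAD_FAST x,c → push 176,26. Stack: [176, 26]
BINARY_OP - → 176 - 26 = 150. Stack: [150]
LOAD_FAST c → push 26. Stack: [150, 26]
BINARY_OP ^ → 150 ^ 26 = 140. Stack: [140]
STORE_FAST z → z=140. Stack: []
LOAD_CONST → push 2. Stack: [2]
LOAD_FAST x → push 176. Stack: [2, 176]
BINARY_OP - → 2 - 176 = -174. Stack: [-174]
LOAD_FAST k → push 24. Stack: [-174, 24]
BINARY_OP % → -174 % 24 = 18. Stack: [18]
STORE_FAST p → p=18. Stack: []
LOAD_CONST → push 6. Stack: [6]
LOAD_FAST x → push 176. Stack: [6, 176]
BINARY_OP * → 6 * 176 = 1056. Stack: [1056]
STORE_FAST v → v=1056. Stack: []
LOAD_CONST → push 11. Stack: [11]
LOAD_FAST a → push 16. Stack: [11, 16]
BINARY_OP * → 11 * 16 = 176. Stack: [176]
LOAD_CONST → push 6. Stack: [176, 6]
LOAD_FAST r → push 19. Stack: [176, 6, 19]
BINARY_OP - → 6 - 19 = -13. Stack: [176, -13]
BINARY_OP * → 176 * -13 = -2288. Stack: [-2288]
STORE_FAST q → q=-2288. Stack: []
LOAD_FAST_LOAD_FAST q,x → push -2288,176. Stack: [-2288, 176]
BINARY_OP - → -2288 - 176 = -2464. Stack: [-2464]
RETURN_VALUE → return -2464.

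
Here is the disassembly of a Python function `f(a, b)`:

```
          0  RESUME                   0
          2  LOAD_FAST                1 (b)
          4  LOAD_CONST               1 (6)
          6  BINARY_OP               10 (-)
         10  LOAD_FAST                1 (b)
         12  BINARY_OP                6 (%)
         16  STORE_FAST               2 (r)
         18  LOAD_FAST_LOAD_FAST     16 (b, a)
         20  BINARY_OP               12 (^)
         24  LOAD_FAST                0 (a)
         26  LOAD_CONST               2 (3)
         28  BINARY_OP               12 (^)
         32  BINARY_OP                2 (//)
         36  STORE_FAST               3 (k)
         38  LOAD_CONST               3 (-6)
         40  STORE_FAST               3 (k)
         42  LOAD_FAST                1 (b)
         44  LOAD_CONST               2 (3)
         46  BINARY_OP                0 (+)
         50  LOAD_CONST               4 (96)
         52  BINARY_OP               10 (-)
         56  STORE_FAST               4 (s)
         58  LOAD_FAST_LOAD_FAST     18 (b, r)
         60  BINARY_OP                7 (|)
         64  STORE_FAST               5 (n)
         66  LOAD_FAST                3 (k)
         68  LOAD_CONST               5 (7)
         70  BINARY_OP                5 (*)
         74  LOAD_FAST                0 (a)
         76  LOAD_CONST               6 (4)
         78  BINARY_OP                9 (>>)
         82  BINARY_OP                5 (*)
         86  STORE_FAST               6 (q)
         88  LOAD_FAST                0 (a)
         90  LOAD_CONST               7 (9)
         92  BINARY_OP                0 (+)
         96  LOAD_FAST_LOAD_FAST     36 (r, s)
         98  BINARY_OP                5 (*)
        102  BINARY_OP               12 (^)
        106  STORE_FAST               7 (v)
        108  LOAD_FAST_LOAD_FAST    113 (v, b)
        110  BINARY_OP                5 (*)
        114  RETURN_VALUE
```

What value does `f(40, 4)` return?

-516

LOAD_FAST b → push 4. Stack: [4]
LOAD_CONST → push 6. Stack: [4, 6]
BINARY_OP - → 4 - 6 = -2. Stack: [-2]
LOAD_FAST b → push 4. Stack: [-2, 4]
BINARY_OP % → -2 % 4 = 2. Stack: [2]
STORE_FAST r → r=2. Stack: []
LOAD_FAST_LOAD_FAST b,a → push 4,40. Stack: [4, 40]
BINARY_OP ^ → 4 ^ 40 = 44. Stack: [44]
LOAD_FAST a → push 40. Stack: [44, 40]
LOAD_CONST → push 3. Stack: [44, 40, 3]
BINARY_OP ^ → 40 ^ 3 = 43. Stack: [44, 43]
BINARY_OP // → 44 // 43 = 1. Stack: [1]
STORE_FAST k → k=1. Stack: []
LOAD_CONST → push -6. Stack: [-6]
STORE_FAST k → k=-6. Stack: []
LOAD_FAST b → push 4. Stack: [4]
LOAD_CONST → push 3. Stack: [4, 3]
BINARY_OP + → 4 + 3 = 7. Stack: [7]
LOAD_CONST → push 96. Stack: [7, 96]
BINARY_OP - → 7 - 96 = -89. Stack: [-89]
STORE_FAST s → s=-89. Stack: []
LOAD_FAST_LOAD_FAST b,r → push 4,2. Stack: [4, 2]
BINARY_OP | → 4 | 2 = 6. Stack: [6]
STORE_FAST n → n=6. Stack: []
LOAD_FAST k → push -6. Stack: [-6]
LOAD_CONST → push 7. Stack: [-6, 7]
BINARY_OP * → -6 * 7 = -42. Stack: [-42]
LOAD_FAST a → push 40. Stack: [-42, 40]
LOAD_CONST → push 4. Stack: [-42, 40, 4]
BINARY_OP >> → 40 >> 4 = 2. Stack: [-42, 2]
BINARY_OP * → -42 * 2 = -84. Stack: [-84]
STORE_FAST q → q=-84. Stack: []
LOAD_FAST a → push 40. Stack: [40]
LOAD_CONST → push 9. Stack: [40, 9]
BINARY_OP + → 40 + 9 = 49. Stack: [49]
LOAD_FAST_LOAD_FAST r,s → push 2,-89. Stack: [49, 2, -89]
BINARY_OP * → 2 * -89 = -178. Stack: [49, -178]
BINARY_OP ^ → 49 ^ -178 = -129. Stack: [-129]
STORE_FAST v → v=-129. Stack: []
LOAD_FAST_LOAD_FAST v,b → push -129,4. Stack: [-129, 4]
BINARY_OP * → -129 * 4 = -516. Stack: [-516]
RETURN_VALUE → return -516.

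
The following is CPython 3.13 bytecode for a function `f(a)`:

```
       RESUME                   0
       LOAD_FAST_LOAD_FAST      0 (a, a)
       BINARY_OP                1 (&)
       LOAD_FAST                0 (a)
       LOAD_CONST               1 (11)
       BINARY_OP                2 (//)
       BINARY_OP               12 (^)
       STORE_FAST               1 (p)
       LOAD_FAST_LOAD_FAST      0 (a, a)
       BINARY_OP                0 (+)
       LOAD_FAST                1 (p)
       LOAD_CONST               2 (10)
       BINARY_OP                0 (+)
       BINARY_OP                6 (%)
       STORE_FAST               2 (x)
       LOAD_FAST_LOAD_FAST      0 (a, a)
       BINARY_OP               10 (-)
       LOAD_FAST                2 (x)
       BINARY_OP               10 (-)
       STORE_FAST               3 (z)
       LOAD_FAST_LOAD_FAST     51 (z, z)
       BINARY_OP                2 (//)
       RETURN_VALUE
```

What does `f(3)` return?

1

LOAD_FAST_LOAD_FAST a,a → push 3,3. Stack: [3, 3]
BINARY_OP & → 3 & 3 = 3. Stack: [3]
LOAD_FAST a → push 3. Stack: [3, 3]
LOAD_CONST → push 11. Stack: [3, 3, 11]
BINARY_OP // → 3 // 11 = 0. Stack: [3, 0]
BINARY_OP ^ → 3 ^ 0 = 3. Stack: [3]
STORE_FAST p → p=3. Stack: []
LOAD_FAST_LOAD_FAST a,a → push 3,3. Stack: [3, 3]
BINARY_OP + → 3 + 3 = 6. Stack: [6]
LOAD_FAST p → push 3. Stack: [6, 3]
LOAD_CONST → push 10. Stack: [6, 3, 10]
BINARY_OP + → 3 + 10 = 13. Stack: [6, 13]
BINARY_OP % → 6 % 13 = 6. Stack: [6]
STORE_FAST x → x=6. Stack: []
LOAD_FAST_LOAD_FAST a,a → push 3,3. Stack: [3, 3]
BINARY_OP - → 3 - 3 = 0. Stack: [0]
LOAD_FAST x → push 6. Stack: [0, 6]
BINARY_OP - → 0 - 6 = -6. Stack: [-6]
STORE_FAST z → z=-6. Stack: []
LOAD_FAST_LOAD_FAST z,z → push -6,-6. Stack: [-6, -6]
BINARY_OP // → -6 // -6 = 1. Stack: [1]
RETURN_VALUE → return 1.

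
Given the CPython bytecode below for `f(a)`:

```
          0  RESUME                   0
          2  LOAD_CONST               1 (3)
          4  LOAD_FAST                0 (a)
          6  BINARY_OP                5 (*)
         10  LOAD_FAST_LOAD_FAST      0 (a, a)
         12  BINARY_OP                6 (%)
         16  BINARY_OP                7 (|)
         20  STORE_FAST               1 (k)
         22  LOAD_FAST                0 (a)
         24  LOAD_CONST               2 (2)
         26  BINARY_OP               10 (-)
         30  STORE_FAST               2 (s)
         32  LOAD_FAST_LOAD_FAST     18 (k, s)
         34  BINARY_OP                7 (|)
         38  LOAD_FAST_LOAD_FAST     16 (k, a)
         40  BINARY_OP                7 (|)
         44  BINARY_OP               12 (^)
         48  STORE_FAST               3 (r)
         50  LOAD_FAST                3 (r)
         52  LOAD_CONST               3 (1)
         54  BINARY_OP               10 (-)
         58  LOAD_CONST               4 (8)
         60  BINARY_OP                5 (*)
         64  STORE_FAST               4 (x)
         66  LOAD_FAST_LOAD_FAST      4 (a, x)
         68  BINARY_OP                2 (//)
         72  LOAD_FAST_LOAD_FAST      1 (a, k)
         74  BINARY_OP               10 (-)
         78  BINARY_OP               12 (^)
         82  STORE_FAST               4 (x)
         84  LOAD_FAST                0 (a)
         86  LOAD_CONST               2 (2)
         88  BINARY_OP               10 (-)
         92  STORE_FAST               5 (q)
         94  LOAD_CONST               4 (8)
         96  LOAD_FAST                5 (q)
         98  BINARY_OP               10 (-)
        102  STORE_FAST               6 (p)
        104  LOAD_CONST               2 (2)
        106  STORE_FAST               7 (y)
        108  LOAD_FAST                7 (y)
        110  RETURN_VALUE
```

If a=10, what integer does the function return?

2

LOAD_CONST → push 3. Stack: [3]
LOAD_FAST a → push 10. Stack: [3, 10]
BINARY_OP * → 3 * 10 = 30. Stack: [30]
LOAD_FAST_LOAD_FAST a,a → push 10,10. Stack: [30, 10, 10]
BINARY_OP % → 10 % 10 = 0. Stack: [30, 0]
BINARY_OP | → 30 | 0 = 30. Stack: [30]
STORE_FAST k → k=30. Stack: []
LOAD_FAST a → push 10. Stack: [10]
LOAD_CONST → push 2. Stack: [10, 2]
BINARY_OP - → 10 - 2 = 8. Stack: [8]
STORE_FAST s → s=8. Stack: []
LOAD_FAST_LOAD_FAST k,s → push 30,8. Stack: [30, 8]
BINARY_OP | → 30 | 8 = 30. Stack: [30]
LOAD_FAST_LOAD_FAST k,a → push 30,10. Stack: [30, 30, 10]
BINARY_OP | → 30 | 10 = 30. Stack: [30, 30]
BINARY_OP ^ → 30 ^ 30 = 0. Stack: [0]
STORE_FAST r → r=0. Stack: []
LOAD_FAST r → push 0. Stack: [0]
LOAD_CONST → push 1. Stack: [0, 1]
BINARY_OP - → 0 - 1 = -1. Stack: [-1]
LOAD_CONST → push 8. Stack: [-1, 8]
BINARY_OP * → -1 * 8 = -8. Stack: [-8]
STORE_FAST x → x=-8. Stack: []
LOAD_FAST_LOAD_FAST a,x → push 10,-8. Stack: [10, -8]
BINARY_OP // → 10 // -8 = -2. Stack: [-2]
LOAD_FAST_LOAD_FAST a,k → push 10,30. Stack: [-2, 10, 30]
BINARY_OP - → 10 - 30 = -20. Stack: [-2, -20]
BINARY_OP ^ → -2 ^ -20 = 18. Stack: [18]
STORE_FAST x → x=18. Stack: []
LOAD_FAST a → push 10. Stack: [10]
LOAD_CONST → push 2. Stack: [10, 2]
BINARY_OP - → 10 - 2 = 8. Stack: [8]
STORE_FAST q → q=8. Stack: []
LOAD_CONST → push 8. Stack: [8]
LOAD_FAST q → push 8. Stack: [8, 8]
BINARY_OP - → 8 - 8 = 0. Stack: [0]
STORE_FAST p → p=0. Stack: []
LOAD_CONST → push 2. Stack: [2]
STORE_FAST y → y=2. Stack: []
LOAD_FAST y → push 2. Stack: [2]
RETURN_VALUE → return 2.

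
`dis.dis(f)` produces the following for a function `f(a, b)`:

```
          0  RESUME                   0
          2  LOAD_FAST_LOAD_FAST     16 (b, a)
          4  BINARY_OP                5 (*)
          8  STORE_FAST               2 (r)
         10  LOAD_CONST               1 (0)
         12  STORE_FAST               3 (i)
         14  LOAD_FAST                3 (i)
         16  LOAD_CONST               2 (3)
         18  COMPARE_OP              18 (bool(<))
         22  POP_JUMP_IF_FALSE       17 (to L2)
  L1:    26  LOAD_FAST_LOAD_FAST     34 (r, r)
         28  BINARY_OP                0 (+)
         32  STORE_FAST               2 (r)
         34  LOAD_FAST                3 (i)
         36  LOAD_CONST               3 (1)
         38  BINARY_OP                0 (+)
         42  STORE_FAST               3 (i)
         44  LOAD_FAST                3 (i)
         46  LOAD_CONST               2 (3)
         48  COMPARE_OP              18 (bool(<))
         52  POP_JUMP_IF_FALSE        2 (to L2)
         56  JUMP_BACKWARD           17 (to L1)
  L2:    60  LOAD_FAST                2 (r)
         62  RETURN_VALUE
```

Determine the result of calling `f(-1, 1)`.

LOAD_FAST_LOAD_FAST b,a → push 1,-1. Stack: [1, -1]
BINARY_OP * → 1 * -1 = -1. Stack: [-1]
STORE_FAST r → r=-1. Stack: []
LOAD_CONST → push 0. Stack: [0]
STORE_FAST i → i=0. Stack: []
LOAD_FAST i → push 0. Stack: [0]
LOAD_CONST → push 3. Stack: [0, 3]
COMPARE_OP bool(<) → 0 vs 3 = True. Stack: [True]
POP_JUMP_IF_FALSE → pop True; no jump. Stack: []
LOAD_FAST_LOAD_FAST r,r → push -1,-1. Stack: [-1, -1]
BINARY_OP + → -1 + -1 = -2. Stack: [-2]
STORE_FAST r → r=-2. Stack: []
LOAD_FAST i → push 0. Stack: [0]
LOAD_CONST → push 1. Stack: [0, 1]
BINARY_OP + → 0 + 1 = 1. Stack: [1]
STORE_FAST i → i=1. Stack: []
LOAD_FAST i → push 1. Stack: [1]
LOAD_CONST → push 3. Stack: [1, 3]
COMPARE_OP bool(<) → 1 vs 3 = True. Stack: [True]
POP_JUMP_IF_FALSE → pop True; no jump. Stack: []
LOAD_FAST_LOAD_FAST r,r → push -2,-2. Stack: [-2, -2]
BINARY_OP + → -2 + -2 = -4. Stack: [-4]
STORE_FAST r → r=-4. Stack: []
LOAD_FAST i → push 1. Stack: [1]
LOAD_CONST → push 1. Stack: [1, 1]
BINARY_OP + → 1 + 1 = 2. Stack: [2]
STORE_FAST i → i=2. Stack: []
LOAD_FAST i → push 2. Stack: [2]
LOAD_CONST → push 3. Stack: [2, 3]
COMPARE_OP bool(<) → 2 vs 3 = True. Stack: [True]
POP_JUMP_IF_FALSE → pop True; no jump. Stack: []
LOAD_FAST_LOAD_FAST r,r → push -4,-4. Stack: [-4, -4]
BINARY_OP + → -4 + -4 = -8. Stack: [-8]
STORE_FAST r → r=-8. Stack: []
LOAD_FAST i → push 2. Stack: [2]
LOAD_CONST → push 1. Stack: [2, 1]
BINARY_OP + → 2 + 1 = 3. Stack: [3]
STORE_FAST i → i=3. Stack: []
LOAD_FAST i → push 3. Stack: [3]
LOAD_CONST → push 3. Stack: [3, 3]
COMPARE_OP bool(<) → 3 vs 3 = False. Stack: [False]
POP_JUMP_IF_FALSE → pop False; jump. Stack: []
LOAD_FAST r → push -8. Stack: [-8]
RETURN_VALUE → return -8.

-8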